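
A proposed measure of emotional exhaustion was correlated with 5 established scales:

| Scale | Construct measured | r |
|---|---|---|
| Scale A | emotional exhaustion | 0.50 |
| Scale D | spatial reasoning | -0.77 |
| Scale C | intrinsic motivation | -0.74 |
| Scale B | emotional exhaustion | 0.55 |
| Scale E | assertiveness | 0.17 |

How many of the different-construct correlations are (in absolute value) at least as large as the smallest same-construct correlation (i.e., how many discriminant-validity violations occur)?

2

Convergent (same construct = emotional exhaustion): Scale A, Scale B.
Smallest convergent = 0.50. Discriminant |r|: 0.77, 0.74, 0.17; count ≥ 0.50 → 2.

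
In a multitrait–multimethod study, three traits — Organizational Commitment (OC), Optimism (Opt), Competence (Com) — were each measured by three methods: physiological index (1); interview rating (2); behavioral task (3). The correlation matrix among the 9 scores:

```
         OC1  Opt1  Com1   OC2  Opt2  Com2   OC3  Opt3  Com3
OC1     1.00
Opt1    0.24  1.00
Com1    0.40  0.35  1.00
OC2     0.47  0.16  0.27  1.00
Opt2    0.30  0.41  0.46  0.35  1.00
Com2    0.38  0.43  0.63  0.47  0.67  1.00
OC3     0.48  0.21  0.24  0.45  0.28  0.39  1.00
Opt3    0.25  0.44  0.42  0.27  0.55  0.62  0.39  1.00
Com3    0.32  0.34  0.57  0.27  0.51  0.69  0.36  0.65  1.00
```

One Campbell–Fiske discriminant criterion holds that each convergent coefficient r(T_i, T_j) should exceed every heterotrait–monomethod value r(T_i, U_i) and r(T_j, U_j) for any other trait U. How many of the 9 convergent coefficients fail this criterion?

7

Convergent coefficients and their comparison sets:
OC (methods 1·2): 0.47 vs {0.24, 0.35, 0.40, 0.47} → fail.
OC (methods 1·3): 0.48 vs {0.24, 0.39, 0.40, 0.36} → pass.
OC (methods 2·3): 0.45 vs {0.35, 0.39, 0.47, 0.36} → fail.
Opt (methods 1·2): 0.41 vs {0.24, 0.35, 0.35, 0.67} → fail.
Opt (methods 1·3): 0.44 vs {0.24, 0.39, 0.35, 0.65} → fail.
Opt (methods 2·3): 0.55 vs {0.35, 0.39, 0.67, 0.65} → fail.
Com (methods 1·2): 0.63 vs {0.40, 0.47, 0.35, 0.67} → fail.
Com (methods 1·3): 0.57 vs {0.40, 0.36, 0.35, 0.65} → fail.
Com (methods 2·3): 0.69 vs {0.47, 0.36, 0.67, 0.65} → pass.
7 of 9 fail.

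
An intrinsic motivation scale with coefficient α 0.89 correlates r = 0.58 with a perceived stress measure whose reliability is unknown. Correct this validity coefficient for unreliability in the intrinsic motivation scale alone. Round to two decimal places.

Single correction: r_c = r_obs / √r_xx = 0.58 / √0.89 = 0.58 / 0.9434 ≈ 0.61.

0.61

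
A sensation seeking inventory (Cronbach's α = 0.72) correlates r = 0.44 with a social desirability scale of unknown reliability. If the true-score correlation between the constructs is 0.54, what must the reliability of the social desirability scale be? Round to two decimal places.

r_true = r_obs / √(r_xx · r_yy) ⇒ 0.54 = 0.44 / √(0.72 · r_yy).
√(0.72 · r_yy) = 0.44 / 0.54 = 0.8148; 0.72 · r_yy = 0.6639; r_yy = 0.6639 / 0.72 ≈ 0.92.

0.92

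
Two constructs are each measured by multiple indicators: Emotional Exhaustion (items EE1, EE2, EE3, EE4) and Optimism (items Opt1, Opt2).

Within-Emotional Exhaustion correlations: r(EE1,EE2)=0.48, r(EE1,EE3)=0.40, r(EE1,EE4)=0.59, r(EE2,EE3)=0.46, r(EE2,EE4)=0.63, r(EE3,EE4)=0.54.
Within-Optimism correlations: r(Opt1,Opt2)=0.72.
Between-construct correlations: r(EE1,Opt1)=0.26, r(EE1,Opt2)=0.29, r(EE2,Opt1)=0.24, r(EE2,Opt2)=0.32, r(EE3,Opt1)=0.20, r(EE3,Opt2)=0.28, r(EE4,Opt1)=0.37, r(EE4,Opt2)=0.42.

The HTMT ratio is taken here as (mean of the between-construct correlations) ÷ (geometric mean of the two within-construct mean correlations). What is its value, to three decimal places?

0.488

Mean between = 2.38/8 = 0.2975.
Mean within-EE = 3.10/6 = 0.5167; mean within-Opt = 0.72/1 = 0.7200.
Geometric mean = √(0.5167 × 0.7200) = 0.6099.
HTMT = 0.2975 / 0.6099 = 0.488.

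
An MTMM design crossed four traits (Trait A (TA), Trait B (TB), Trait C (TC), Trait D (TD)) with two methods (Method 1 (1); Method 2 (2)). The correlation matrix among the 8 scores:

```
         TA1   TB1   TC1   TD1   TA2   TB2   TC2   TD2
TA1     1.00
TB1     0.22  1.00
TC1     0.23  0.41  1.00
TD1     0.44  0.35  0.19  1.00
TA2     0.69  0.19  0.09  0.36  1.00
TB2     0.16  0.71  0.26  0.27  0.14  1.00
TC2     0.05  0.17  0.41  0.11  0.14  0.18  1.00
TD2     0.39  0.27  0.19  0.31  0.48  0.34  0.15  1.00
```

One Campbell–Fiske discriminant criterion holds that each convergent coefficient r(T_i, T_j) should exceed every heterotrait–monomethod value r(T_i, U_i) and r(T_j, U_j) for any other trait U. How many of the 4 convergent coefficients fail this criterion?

2

Convergent coefficients and their comparison sets:
TA (methods 1·2): 0.69 vs {0.22, 0.14, 0.23, 0.14, 0.44, 0.48} → pass.
TB (methods 1·2): 0.71 vs {0.22, 0.14, 0.41, 0.18, 0.35, 0.34} → pass.
TC (methods 1·2): 0.41 vs {0.23, 0.14, 0.41, 0.18, 0.19, 0.15} → fail.
TD (methods 1·2): 0.31 vs {0.44, 0.48, 0.35, 0.34, 0.19, 0.15} → fail.
2 of 4 fail.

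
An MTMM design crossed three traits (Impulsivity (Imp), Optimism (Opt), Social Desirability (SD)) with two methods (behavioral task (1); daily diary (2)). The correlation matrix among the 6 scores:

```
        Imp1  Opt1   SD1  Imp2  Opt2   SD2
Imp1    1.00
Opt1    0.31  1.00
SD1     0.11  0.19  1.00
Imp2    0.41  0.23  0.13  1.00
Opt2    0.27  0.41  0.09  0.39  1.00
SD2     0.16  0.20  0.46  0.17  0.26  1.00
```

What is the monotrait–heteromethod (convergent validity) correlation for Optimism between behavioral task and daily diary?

0.41

Same trait (Opt), different methods: r(Opt1, Opt2) = 0.41.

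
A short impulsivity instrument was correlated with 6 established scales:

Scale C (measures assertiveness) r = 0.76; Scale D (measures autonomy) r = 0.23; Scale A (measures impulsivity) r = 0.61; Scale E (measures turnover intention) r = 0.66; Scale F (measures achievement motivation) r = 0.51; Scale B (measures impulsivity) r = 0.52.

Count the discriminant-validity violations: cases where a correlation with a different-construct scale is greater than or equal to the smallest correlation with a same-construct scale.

2

Convergent (same construct = impulsivity): Scale A, Scale B.
Smallest convergent = 0.52. Discriminant values: 0.76, 0.23, 0.66, 0.51; count ≥ 0.52 → 2.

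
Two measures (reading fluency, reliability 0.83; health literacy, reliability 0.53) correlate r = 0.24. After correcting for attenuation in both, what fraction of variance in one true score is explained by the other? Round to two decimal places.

Disattenuated r = 0.24 / √(0.83 × 0.53) = 0.24 / 0.6632 = 0.3619.
Shared true-score variance = 0.3619² = 0.1310 ≈ 0.13.

0.13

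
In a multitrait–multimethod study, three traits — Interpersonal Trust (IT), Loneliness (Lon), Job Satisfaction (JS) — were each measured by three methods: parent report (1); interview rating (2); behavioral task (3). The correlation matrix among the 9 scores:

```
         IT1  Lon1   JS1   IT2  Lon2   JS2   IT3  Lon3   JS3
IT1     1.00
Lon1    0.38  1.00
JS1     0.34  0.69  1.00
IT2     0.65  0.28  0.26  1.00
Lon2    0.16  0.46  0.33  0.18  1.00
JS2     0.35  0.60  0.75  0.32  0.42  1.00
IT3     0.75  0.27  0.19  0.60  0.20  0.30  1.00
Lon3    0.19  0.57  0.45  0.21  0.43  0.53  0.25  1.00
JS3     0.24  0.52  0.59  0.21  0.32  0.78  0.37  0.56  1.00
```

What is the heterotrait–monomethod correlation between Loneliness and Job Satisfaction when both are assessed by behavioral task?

Different traits, same method: r(Lon3, JS3) = 0.56.

0.56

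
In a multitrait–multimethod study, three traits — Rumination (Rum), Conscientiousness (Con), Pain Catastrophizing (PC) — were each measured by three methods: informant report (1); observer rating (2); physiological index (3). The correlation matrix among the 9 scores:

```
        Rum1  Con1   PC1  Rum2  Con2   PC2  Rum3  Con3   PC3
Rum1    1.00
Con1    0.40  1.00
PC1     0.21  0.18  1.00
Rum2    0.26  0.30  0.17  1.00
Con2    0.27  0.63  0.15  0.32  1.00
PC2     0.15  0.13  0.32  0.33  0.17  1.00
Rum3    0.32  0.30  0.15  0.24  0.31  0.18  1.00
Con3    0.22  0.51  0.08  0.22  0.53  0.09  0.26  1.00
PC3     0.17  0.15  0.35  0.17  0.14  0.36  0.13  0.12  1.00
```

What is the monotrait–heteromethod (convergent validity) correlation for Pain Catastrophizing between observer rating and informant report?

Same trait (PC), different methods: r(PC2, PC1) = 0.32.

0.32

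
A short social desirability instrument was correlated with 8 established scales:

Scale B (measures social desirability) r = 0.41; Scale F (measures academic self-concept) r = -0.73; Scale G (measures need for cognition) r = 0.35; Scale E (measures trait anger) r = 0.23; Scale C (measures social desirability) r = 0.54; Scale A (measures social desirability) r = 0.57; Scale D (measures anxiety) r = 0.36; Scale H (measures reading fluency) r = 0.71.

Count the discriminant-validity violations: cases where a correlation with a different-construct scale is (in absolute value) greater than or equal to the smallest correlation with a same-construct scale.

Convergent (same construct = social desirability): Scale B, Scale C, Scale A.
Smallest convergent = 0.41. Discriminant |r|: 0.73, 0.35, 0.23, 0.36, 0.71; count ≥ 0.41 → 2.

2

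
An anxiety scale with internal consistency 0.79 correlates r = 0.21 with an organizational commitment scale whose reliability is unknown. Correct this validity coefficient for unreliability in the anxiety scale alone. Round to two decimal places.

0.24

Single correction: r_c = r_obs / √r_xx = 0.21 / √0.79 = 0.21 / 0.8888 ≈ 0.24.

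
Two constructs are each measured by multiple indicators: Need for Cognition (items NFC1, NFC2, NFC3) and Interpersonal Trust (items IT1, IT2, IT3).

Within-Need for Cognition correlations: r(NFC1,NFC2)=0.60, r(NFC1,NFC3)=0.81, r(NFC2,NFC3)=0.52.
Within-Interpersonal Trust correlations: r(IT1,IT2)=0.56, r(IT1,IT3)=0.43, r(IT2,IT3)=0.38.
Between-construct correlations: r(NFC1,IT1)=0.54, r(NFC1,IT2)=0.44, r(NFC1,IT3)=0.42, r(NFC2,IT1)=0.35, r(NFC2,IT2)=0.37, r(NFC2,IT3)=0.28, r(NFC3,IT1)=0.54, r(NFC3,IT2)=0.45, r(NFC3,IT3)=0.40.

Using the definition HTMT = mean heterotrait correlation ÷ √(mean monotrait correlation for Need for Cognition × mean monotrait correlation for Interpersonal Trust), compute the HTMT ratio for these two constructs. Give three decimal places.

Mean heterotrait r = 3.79/9 = 0.4211.
Mean within-NFC = 1.93/3 = 0.6433; mean within-IT = 1.37/3 = 0.4567.
Geometric mean = √(0.6433 × 0.4567) = 0.5420.
HTMT = 0.4211 / 0.5420 = 0.777.

0.777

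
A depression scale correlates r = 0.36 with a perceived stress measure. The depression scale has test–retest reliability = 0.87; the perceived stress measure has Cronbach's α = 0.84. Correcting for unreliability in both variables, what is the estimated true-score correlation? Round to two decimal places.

r_true = r_obs / √(r_xx · r_yy) = 0.36 / √(0.87 × 0.84) = 0.36 / √0.7308 = 0.36 / 0.8549 ≈ 0.42.

0.42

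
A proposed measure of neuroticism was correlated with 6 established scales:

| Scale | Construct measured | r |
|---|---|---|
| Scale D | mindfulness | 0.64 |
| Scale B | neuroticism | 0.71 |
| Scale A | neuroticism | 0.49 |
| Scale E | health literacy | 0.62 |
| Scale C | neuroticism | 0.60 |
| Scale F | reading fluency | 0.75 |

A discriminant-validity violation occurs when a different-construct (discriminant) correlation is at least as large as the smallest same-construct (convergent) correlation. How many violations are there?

Convergent (same construct = neuroticism): Scale B, Scale A, Scale C.
Smallest convergent = 0.49. Discriminant values: 0.64, 0.62, 0.75; count ≥ 0.49 → 3.

3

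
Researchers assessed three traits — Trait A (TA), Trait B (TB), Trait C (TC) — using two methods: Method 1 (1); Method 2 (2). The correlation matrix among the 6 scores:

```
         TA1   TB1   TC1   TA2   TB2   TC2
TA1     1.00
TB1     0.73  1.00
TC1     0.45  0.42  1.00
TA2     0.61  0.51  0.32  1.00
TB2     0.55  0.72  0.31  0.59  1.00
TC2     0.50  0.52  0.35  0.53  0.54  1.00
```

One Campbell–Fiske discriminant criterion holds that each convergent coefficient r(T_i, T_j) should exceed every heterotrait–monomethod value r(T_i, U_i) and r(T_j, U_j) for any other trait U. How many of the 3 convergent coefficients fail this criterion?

Checking each validity diagonal entry against its comparison values:
TA (methods 1·2): 0.61 vs {0.73, 0.59, 0.45, 0.53} → fail.
TB (methods 1·2): 0.72 vs {0.73, 0.59, 0.42, 0.54} → fail.
TC (methods 1·2): 0.35 vs {0.45, 0.53, 0.42, 0.54} → fail.
3 of 3 fail.

3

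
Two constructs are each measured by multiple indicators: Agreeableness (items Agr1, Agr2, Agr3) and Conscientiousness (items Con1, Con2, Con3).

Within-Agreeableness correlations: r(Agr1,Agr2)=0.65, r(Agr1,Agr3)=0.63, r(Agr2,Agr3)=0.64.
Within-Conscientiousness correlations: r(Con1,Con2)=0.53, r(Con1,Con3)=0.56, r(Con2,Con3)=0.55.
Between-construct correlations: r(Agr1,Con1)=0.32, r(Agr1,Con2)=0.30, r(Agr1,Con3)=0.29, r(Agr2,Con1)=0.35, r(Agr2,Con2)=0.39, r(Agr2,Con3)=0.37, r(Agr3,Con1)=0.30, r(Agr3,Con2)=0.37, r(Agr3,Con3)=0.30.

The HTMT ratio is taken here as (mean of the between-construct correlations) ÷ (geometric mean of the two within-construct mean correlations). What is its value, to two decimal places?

Mean between = 2.99/9 = 0.3322.
Mean within-Agr = 1.92/3 = 0.6400; mean within-Con = 1.64/3 = 0.5467.
Geometric mean = √(0.6400 × 0.5467) = 0.5915.
HTMT = 0.3322 / 0.5915 = 0.56.

0.56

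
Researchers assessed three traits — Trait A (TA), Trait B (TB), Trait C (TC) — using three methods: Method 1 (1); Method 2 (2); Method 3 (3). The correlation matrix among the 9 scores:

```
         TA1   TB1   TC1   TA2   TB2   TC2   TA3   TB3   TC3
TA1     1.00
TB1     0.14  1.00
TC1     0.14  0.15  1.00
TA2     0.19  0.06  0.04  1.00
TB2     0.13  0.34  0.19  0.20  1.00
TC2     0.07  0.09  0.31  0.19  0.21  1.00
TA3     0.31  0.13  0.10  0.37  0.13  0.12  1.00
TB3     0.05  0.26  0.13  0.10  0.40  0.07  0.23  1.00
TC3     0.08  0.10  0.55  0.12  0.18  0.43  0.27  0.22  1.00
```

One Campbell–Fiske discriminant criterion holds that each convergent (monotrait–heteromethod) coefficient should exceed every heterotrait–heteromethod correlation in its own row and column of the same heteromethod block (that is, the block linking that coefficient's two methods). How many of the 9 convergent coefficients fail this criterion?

0

Each convergent coefficient versus the relevant comparison correlations:
TA (methods 1·2): 0.19 vs {0.13, 0.06, 0.07, 0.04} → pass.
TA (methods 1·3): 0.31 vs {0.05, 0.13, 0.08, 0.10} → pass.
TA (methods 2·3): 0.37 vs {0.10, 0.13, 0.12, 0.12} → pass.
TB (methods 1·2): 0.34 vs {0.06, 0.13, 0.09, 0.19} → pass.
TB (methods 1·3): 0.26 vs {0.13, 0.05, 0.10, 0.13} → pass.
TB (methods 2·3): 0.40 vs {0.13, 0.10, 0.18, 0.07} → pass.
TC (methods 1·2): 0.31 vs {0.04, 0.07, 0.19, 0.09} → pass.
TC (methods 1·3): 0.55 vs {0.10, 0.08, 0.13, 0.10} → pass.
TC (methods 2·3): 0.43 vs {0.12, 0.12, 0.07, 0.18} → pass.
0 of 9 fail.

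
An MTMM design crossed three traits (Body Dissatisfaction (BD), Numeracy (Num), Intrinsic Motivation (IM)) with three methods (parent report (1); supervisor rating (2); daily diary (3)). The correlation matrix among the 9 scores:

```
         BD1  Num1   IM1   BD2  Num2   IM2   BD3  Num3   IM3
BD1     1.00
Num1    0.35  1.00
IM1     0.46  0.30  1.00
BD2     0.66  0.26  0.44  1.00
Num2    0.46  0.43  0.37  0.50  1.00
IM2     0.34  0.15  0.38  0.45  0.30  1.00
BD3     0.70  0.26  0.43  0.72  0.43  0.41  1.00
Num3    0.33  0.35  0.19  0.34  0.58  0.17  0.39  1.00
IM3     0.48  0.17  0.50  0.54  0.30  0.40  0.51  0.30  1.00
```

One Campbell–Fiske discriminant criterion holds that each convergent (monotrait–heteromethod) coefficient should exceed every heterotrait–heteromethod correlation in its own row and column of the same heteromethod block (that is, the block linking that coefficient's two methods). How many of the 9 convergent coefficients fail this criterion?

3

Each convergent coefficient versus the relevant comparison correlations:
BD (methods 1·2): 0.66 vs {0.46, 0.26, 0.34, 0.44} → pass.
BD (methods 1·3): 0.70 vs {0.33, 0.26, 0.48, 0.43} → pass.
BD (methods 2·3): 0.72 vs {0.34, 0.43, 0.54, 0.41} → pass.
Num (methods 1·2): 0.43 vs {0.26, 0.46, 0.15, 0.37} → fail.
Num (methods 1·3): 0.35 vs {0.26, 0.33, 0.17, 0.19} → pass.
Num (methods 2·3): 0.58 vs {0.43, 0.34, 0.30, 0.17} → pass.
IM (methods 1·2): 0.38 vs {0.44, 0.34, 0.37, 0.15} → fail.
IM (methods 1·3): 0.50 vs {0.43, 0.48, 0.19, 0.17} → pass.
IM (methods 2·3): 0.40 vs {0.41, 0.54, 0.17, 0.30} → fail.
3 of 9 fail.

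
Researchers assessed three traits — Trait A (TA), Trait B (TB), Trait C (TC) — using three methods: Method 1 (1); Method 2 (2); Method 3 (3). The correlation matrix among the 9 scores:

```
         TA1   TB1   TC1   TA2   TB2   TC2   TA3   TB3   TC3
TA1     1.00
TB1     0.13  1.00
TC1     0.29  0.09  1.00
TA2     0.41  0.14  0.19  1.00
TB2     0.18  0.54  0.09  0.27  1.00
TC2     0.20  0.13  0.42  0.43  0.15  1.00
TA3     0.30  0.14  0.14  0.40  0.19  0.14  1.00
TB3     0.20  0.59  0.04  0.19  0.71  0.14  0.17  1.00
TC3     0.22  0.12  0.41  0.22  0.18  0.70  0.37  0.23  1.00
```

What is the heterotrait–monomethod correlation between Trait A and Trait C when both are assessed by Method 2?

Different traits, same method: r(TA2, TC2) = 0.43.

0.43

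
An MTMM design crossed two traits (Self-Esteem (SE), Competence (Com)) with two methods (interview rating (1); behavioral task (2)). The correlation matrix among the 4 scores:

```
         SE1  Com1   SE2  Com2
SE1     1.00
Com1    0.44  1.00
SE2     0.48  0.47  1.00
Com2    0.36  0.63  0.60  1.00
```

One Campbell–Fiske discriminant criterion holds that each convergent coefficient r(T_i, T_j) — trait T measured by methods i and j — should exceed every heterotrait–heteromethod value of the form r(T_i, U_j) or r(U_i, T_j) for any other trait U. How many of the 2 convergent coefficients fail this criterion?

0

Convergent coefficients and their comparison sets:
SE (methods 1·2): 0.48 vs {0.36, 0.47} → pass.
Com (methods 1·2): 0.63 vs {0.47, 0.36} → pass.
0 of 2 fail.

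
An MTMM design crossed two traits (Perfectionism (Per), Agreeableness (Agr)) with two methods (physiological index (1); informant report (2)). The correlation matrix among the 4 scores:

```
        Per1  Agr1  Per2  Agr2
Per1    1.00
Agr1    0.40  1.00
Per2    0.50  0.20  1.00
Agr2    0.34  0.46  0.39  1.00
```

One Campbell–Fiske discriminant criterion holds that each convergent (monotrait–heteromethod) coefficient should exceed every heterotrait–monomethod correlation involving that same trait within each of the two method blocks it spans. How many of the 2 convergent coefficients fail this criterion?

0

Checking each validity diagonal entry against its comparison values:
Per (methods 1·2): 0.50 vs {0.40, 0.39} → pass.
Agr (methods 1·2): 0.46 vs {0.40, 0.39} → pass.
0 of 2 fail.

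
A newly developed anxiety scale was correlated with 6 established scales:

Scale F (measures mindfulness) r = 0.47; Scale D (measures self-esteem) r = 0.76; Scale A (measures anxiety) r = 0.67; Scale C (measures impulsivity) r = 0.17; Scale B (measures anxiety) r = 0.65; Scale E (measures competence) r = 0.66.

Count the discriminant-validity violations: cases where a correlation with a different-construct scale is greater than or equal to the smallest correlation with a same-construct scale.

Convergent (same construct = anxiety): Scale A, Scale B.
Smallest convergent = 0.65. Discriminant values: 0.47, 0.76, 0.17, 0.66; count ≥ 0.65 → 2.

2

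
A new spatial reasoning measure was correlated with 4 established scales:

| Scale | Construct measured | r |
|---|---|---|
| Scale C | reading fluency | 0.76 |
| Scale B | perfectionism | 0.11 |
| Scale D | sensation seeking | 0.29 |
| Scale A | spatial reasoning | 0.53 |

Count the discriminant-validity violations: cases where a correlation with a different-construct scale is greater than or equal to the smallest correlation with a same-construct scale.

1

Convergent (same construct = spatial reasoning): Scale A.
Smallest convergent = 0.53. Discriminant values: 0.76, 0.11, 0.29; count ≥ 0.53 → 1.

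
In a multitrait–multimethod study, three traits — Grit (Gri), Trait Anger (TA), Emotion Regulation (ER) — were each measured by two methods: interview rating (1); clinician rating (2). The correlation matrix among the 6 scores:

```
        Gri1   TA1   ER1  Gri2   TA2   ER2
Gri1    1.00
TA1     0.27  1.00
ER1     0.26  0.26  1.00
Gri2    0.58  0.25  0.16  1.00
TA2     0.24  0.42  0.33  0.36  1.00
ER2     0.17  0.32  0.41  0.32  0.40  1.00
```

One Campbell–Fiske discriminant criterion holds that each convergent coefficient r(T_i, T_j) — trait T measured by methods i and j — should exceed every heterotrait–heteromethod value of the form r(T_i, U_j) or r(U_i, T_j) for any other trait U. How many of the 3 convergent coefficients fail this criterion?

Convergent coefficients and their comparison sets:
Gri (methods 1·2): 0.58 vs {0.24, 0.25, 0.17, 0.16} → pass.
TA (methods 1·2): 0.42 vs {0.25, 0.24, 0.32, 0.33} → pass.
ER (methods 1·2): 0.41 vs {0.16, 0.17, 0.33, 0.32} → pass.
0 of 3 fail.

0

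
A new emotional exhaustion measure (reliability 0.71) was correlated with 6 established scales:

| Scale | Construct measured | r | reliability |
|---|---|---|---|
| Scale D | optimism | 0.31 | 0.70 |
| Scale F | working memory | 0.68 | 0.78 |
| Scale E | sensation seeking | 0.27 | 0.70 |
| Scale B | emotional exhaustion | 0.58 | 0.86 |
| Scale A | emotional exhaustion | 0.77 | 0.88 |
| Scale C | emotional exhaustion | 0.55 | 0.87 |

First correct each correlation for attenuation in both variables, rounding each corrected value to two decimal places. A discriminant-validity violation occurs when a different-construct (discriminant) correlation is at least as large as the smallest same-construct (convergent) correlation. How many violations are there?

Disattenuated r (r / √(r_scale · r_new)):
  Scale D (disc): 0.31 / √(0.70·0.71) = 0.44
  Scale F (disc): 0.68 / √(0.78·0.71) = 0.91
  Scale E (disc): 0.27 / √(0.70·0.71) = 0.38
  Scale B (conv): 0.58 / √(0.86·0.71) = 0.74
  Scale A (conv): 0.77 / √(0.88·0.71) = 0.97
  Scale C (conv): 0.55 / √(0.87·0.71) = 0.70
Smallest convergent = 0.70. Discriminant values: 0.44, 0.91, 0.38; count ≥ 0.70 → 1.

1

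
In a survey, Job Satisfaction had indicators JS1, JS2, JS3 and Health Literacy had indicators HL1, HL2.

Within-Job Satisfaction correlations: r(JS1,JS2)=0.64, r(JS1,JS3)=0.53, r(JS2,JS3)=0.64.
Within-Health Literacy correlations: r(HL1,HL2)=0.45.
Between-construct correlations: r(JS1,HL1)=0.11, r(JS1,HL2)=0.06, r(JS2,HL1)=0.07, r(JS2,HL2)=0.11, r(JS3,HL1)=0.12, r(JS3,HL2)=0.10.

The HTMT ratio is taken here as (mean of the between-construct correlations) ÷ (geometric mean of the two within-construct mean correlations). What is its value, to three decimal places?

Between-construct mean = 0.57/6 = 0.0950.
Mean within-JS = 1.81/3 = 0.6033; mean within-HL = 0.45/1 = 0.4500.
Geometric mean = √(0.6033 × 0.4500) = 0.5210.
HTMT = 0.0950 / 0.5210 = 0.182.

0.182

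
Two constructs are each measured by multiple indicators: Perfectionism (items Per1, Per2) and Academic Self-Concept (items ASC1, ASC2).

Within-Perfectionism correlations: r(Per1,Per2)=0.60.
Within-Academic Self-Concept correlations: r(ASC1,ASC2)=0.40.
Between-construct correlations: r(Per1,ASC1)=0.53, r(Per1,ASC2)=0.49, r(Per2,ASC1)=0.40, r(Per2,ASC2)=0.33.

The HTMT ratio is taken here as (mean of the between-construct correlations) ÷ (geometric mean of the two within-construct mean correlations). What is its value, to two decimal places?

0.89

Between-construct mean = 1.75/4 = 0.4375.
Mean within-Per = 0.60/1 = 0.6000; mean within-ASC = 0.40/1 = 0.4000.
Geometric mean = √(0.6000 × 0.4000) = 0.4899.
HTMT = 0.4375 / 0.4899 = 0.89.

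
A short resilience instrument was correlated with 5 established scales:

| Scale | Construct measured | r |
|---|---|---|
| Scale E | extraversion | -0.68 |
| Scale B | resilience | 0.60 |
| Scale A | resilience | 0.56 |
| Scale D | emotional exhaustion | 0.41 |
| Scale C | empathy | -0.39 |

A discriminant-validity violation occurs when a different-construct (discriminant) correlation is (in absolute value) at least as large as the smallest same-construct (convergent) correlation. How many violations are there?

Convergent (same construct = resilience): Scale B, Scale A.
Smallest convergent = 0.56. Discriminant |r|: 0.68, 0.41, 0.39; count ≥ 0.56 → 1.

1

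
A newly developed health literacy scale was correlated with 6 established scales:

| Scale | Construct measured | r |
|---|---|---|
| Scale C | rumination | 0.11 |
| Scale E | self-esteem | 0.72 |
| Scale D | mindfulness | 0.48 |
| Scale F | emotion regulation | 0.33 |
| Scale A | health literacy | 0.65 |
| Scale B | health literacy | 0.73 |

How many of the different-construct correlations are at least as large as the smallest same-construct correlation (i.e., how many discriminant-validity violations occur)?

1

Convergent (same construct = health literacy): Scale A, Scale B.
Smallest convergent = 0.65. Discriminant values: 0.11, 0.72, 0.48, 0.33; count ≥ 0.65 → 1.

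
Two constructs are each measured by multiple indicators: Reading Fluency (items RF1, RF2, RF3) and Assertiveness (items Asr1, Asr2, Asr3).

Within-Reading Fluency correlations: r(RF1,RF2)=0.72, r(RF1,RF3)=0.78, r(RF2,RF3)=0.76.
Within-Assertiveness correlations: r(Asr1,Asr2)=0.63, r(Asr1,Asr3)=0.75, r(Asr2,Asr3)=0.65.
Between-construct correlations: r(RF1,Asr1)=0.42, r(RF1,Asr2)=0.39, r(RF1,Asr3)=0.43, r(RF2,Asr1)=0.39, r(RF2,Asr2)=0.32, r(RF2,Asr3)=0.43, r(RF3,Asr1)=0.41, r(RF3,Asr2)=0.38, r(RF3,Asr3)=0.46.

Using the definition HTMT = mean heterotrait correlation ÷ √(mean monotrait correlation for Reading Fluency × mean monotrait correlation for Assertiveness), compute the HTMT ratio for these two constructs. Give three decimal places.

0.565

Between-construct mean = 3.63/9 = 0.4033.
Mean within-RF = 2.26/3 = 0.7533; mean within-Asr = 2.03/3 = 0.6767.
Geometric mean = √(0.7533 × 0.6767) = 0.7140.
HTMT = 0.4033 / 0.7140 = 0.565.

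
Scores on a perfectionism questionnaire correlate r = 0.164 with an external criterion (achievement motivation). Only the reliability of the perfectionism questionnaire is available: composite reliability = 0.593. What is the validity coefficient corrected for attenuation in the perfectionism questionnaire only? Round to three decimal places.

Single correction: r_c = r_obs / √r_xx = 0.164 / √0.593 = 0.164 / 0.7701 ≈ 0.213.

0.213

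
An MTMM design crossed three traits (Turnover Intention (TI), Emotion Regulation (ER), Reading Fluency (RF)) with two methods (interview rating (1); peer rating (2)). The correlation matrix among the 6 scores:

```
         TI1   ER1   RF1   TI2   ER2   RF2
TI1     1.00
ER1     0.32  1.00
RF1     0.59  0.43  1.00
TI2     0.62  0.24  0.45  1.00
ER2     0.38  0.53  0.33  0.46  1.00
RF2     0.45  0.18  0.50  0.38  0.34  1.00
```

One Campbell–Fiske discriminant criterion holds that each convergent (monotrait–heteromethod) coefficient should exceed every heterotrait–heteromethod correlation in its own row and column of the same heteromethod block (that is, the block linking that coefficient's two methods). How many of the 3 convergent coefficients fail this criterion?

Convergent coefficients and their comparison sets:
TI (methods 1·2): 0.62 vs {0.38, 0.24, 0.45, 0.45} → pass.
ER (methods 1·2): 0.53 vs {0.24, 0.38, 0.18, 0.33} → pass.
RF (methods 1·2): 0.50 vs {0.45, 0.45, 0.33, 0.18} → pass.
0 of 3 fail.

0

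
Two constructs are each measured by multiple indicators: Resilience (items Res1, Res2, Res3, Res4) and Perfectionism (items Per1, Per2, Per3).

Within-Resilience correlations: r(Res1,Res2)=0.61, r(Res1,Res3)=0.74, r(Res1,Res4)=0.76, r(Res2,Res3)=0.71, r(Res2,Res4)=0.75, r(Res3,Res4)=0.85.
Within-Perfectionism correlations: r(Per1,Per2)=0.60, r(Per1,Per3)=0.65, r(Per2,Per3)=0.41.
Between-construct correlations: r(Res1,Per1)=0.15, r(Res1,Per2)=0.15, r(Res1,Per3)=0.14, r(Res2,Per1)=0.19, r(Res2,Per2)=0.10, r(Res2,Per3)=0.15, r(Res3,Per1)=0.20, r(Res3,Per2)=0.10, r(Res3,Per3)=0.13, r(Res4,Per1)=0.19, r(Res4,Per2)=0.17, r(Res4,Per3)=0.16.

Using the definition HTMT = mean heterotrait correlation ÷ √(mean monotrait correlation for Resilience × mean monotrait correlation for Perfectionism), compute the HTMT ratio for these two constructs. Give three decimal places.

Mean heterotrait r = 1.83/12 = 0.1525.
Mean within-Res = 4.42/6 = 0.7367; mean within-Per = 1.66/3 = 0.5533.
Geometric mean = √(0.7367 × 0.5533) = 0.6384.
HTMT = 0.1525 / 0.6384 = 0.239.

0.239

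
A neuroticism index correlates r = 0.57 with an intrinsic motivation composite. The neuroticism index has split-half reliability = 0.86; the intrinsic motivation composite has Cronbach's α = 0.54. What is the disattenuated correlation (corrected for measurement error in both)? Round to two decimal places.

r_true = r_obs / √(r_xx · r_yy) = 0.57 / √(0.86 × 0.54) = 0.57 / √0.4644 = 0.57 / 0.6815 ≈ 0.84.

0.84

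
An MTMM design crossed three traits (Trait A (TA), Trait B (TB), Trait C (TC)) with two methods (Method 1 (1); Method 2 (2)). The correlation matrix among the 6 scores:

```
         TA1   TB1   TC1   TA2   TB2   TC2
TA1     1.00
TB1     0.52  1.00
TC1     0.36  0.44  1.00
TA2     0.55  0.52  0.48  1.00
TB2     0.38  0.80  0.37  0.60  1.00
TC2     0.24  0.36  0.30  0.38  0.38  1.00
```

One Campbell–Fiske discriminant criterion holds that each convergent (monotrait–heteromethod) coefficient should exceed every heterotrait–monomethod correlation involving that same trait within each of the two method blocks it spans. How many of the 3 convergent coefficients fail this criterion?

2

Convergent coefficients and their comparison sets:
TA (methods 1·2): 0.55 vs {0.52, 0.60, 0.36, 0.38} → fail.
TB (methods 1·2): 0.80 vs {0.52, 0.60, 0.44, 0.38} → pass.
TC (methods 1·2): 0.30 vs {0.36, 0.38, 0.44, 0.38} → fail.
2 of 3 fail.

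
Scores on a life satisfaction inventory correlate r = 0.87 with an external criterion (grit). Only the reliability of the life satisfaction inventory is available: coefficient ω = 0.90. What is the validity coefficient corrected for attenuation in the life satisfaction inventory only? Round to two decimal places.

0.92

Single correction: r_c = r_obs / √r_xx = 0.87 / √0.90 = 0.87 / 0.9487 ≈ 0.92.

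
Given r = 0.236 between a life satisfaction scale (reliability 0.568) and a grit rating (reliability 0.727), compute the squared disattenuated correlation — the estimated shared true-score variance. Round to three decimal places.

0.135

Disattenuated r = 0.236 / √(0.568 × 0.727) = 0.236 / 0.6426 = 0.3673.
Shared true-score variance = 0.3673² = 0.1349 ≈ 0.135.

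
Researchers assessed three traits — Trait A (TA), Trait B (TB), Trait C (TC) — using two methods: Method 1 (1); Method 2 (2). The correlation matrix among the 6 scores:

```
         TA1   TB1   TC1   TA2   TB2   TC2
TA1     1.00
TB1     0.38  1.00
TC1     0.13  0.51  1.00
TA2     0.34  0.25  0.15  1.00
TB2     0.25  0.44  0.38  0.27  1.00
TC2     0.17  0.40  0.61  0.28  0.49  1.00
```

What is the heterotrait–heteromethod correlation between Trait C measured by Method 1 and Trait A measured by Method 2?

Different traits and methods: r(TC1, TA2) = 0.15.

0.15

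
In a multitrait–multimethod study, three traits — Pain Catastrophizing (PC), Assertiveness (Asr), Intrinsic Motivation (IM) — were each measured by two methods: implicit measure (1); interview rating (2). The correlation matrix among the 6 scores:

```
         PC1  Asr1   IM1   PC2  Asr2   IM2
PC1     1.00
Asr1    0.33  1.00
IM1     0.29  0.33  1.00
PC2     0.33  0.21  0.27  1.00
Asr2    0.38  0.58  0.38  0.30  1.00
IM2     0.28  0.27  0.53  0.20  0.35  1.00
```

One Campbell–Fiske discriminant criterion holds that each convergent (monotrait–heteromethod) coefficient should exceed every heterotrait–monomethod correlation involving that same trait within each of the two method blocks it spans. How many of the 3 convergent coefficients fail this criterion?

Convergent coefficients and their comparison sets:
PC (methods 1·2): 0.33 vs {0.33, 0.30, 0.29, 0.20} → fail.
Asr (methods 1·2): 0.58 vs {0.33, 0.30, 0.33, 0.35} → pass.
IM (methods 1·2): 0.53 vs {0.29, 0.20, 0.33, 0.35} → pass.
1 of 3 fail.

1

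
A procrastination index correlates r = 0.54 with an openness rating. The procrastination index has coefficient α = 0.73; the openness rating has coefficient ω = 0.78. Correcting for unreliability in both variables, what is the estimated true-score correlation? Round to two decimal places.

0.72

r_true = r_obs / √(r_xx · r_yy) = 0.54 / √(0.73 × 0.78) = 0.54 / √0.5694 = 0.54 / 0.7546 ≈ 0.72.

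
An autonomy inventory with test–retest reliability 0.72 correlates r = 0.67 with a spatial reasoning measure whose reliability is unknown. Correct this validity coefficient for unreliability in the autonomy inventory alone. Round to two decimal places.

0.79

Single correction: r_c = r_obs / √r_xx = 0.67 / √0.72 = 0.67 / 0.8485 ≈ 0.79.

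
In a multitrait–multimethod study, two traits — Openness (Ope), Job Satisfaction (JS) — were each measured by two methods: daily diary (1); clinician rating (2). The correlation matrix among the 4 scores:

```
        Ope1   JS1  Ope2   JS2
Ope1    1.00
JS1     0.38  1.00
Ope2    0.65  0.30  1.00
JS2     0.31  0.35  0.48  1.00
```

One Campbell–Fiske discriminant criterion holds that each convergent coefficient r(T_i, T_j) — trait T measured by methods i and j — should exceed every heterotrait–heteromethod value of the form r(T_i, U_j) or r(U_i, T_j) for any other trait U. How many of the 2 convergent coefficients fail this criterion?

Convergent coefficients and their comparison sets:
Ope (methods 1·2): 0.65 vs {0.31, 0.30} → pass.
JS (methods 1·2): 0.35 vs {0.30, 0.31} → pass.
0 of 2 fail.

0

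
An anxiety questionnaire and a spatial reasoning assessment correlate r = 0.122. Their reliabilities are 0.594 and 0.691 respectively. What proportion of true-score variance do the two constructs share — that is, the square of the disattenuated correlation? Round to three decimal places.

0.036

Disattenuated r = 0.122 / √(0.594 × 0.691) = 0.122 / 0.6407 = 0.1904.
Shared true-score variance = 0.1904² = 0.0363 ≈ 0.036.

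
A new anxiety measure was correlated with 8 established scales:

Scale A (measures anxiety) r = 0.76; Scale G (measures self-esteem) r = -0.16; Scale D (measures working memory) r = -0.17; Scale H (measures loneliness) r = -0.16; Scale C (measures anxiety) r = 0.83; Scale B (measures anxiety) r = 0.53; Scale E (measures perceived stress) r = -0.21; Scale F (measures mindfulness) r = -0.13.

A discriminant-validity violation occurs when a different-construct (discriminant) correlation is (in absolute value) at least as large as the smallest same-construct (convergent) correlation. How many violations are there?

Convergent (same construct = anxiety): Scale A, Scale C, Scale B.
Smallest convergent = 0.53. Discriminant |r|: 0.16, 0.17, 0.16, 0.21, 0.13; count ≥ 0.53 → 0.

0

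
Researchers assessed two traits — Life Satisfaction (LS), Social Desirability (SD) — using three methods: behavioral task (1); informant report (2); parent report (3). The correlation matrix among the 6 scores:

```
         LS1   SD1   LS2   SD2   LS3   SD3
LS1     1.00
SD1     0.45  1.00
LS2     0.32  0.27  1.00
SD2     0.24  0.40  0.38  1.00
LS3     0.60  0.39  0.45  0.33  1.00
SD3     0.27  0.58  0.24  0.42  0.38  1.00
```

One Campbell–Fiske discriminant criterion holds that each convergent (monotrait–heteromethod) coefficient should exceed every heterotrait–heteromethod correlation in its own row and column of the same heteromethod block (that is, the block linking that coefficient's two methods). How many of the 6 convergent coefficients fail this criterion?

Checking each validity diagonal entry against its comparison values:
LS (methods 1·2): 0.32 vs {0.24, 0.27} → pass.
LS (methods 1·3): 0.60 vs {0.27, 0.39} → pass.
LS (methods 2·3): 0.45 vs {0.24, 0.33} → pass.
SD (methods 1·2): 0.40 vs {0.27, 0.24} → pass.
SD (methods 1·3): 0.58 vs {0.39, 0.27} → pass.
SD (methods 2·3): 0.42 vs {0.33, 0.24} → pass.
0 of 6 fail.

0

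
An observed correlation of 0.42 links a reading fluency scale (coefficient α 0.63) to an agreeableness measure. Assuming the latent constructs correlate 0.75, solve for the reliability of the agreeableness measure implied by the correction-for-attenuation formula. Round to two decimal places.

0.50

r_true = r_obs / √(r_xx · r_yy) ⇒ 0.75 = 0.42 / √(0.63 · r_yy).
√(0.63 · r_yy) = 0.42 / 0.75 = 0.5600; 0.63 · r_yy = 0.3136; r_yy = 0.3136 / 0.63 ≈ 0.50.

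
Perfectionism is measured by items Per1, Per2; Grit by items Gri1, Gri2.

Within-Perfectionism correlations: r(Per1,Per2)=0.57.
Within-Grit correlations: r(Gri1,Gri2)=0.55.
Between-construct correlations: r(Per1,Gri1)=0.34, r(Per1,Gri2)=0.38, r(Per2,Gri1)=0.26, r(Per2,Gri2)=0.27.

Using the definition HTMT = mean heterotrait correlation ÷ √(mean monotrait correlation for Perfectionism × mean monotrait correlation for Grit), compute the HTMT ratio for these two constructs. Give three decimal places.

Between-construct mean = 1.25/4 = 0.3125.
Mean within-Per = 0.57/1 = 0.5700; mean within-Gri = 0.55/1 = 0.5500.
Geometric mean = √(0.5700 × 0.5500) = 0.5599.
HTMT = 0.3125 / 0.5599 = 0.558.

0.558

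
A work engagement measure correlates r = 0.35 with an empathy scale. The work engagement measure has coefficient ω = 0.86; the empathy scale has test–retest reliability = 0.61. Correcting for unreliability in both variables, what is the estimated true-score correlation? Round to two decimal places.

r_true = r_obs / √(r_xx · r_yy) = 0.35 / √(0.86 × 0.61) = 0.35 / √0.5246 = 0.35 / 0.7243 ≈ 0.48.

0.48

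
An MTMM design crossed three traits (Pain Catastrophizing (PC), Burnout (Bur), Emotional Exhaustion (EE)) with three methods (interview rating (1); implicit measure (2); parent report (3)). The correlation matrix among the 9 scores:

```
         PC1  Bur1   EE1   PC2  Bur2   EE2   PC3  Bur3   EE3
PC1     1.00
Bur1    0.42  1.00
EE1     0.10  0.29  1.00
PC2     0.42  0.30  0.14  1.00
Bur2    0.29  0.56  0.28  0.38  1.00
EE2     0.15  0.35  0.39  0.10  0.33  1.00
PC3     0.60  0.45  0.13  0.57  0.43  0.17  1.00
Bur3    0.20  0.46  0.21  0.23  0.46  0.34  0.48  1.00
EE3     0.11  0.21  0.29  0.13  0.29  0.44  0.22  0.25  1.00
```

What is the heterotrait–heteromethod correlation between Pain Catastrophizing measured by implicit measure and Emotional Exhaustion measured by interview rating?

0.14

Different traits and methods: r(PC2, EE1) = 0.14.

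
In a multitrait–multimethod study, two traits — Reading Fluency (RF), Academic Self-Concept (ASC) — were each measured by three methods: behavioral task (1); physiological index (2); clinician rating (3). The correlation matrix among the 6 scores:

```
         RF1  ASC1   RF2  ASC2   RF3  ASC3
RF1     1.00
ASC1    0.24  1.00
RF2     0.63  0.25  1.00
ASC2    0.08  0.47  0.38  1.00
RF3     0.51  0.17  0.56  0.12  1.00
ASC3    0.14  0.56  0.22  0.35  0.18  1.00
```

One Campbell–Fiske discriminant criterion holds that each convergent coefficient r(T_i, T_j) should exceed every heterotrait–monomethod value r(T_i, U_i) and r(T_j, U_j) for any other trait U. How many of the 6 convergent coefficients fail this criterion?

1

Convergent coefficients and their comparison sets:
RF (methods 1·2): 0.63 vs {0.24, 0.38} → pass.
RF (methods 1·3): 0.51 vs {0.24, 0.18} → pass.
RF (methods 2·3): 0.56 vs {0.38, 0.18} → pass.
ASC (methods 1·2): 0.47 vs {0.24, 0.38} → pass.
ASC (methods 1·3): 0.56 vs {0.24, 0.18} → pass.
ASC (methods 2·3): 0.35 vs {0.38, 0.18} → fail.
1 of 6 fail.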